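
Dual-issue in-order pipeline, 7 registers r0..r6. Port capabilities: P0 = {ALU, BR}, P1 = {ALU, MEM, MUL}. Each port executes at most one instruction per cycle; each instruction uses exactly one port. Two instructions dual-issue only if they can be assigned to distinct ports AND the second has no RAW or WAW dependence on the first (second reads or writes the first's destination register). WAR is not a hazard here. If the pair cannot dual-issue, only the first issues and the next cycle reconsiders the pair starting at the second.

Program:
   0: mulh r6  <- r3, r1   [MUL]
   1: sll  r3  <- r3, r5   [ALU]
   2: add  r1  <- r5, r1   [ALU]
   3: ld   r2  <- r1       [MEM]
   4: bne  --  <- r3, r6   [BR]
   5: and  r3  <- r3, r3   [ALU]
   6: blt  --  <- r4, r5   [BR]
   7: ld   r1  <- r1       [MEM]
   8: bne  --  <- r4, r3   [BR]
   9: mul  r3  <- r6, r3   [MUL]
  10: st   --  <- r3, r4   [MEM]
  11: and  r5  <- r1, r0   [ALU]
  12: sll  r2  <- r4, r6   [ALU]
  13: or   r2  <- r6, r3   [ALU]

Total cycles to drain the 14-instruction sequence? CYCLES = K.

CYCLES = 9

0. mulh/sll @i0&i1  | 2-wide
1. add @i2  | RAW r1
2. ld/bne @i3&i4  | 2-wide
3. and/blt @i5&i6  | 2-wide
4. ld/bne @i7&i8  | 2-wide
5. mul @i9  | no-port MUL/MEM
6. st/and @i10&i11  | 2-wide
7. sll @i12  | WAW r2
8. or @i13  | tail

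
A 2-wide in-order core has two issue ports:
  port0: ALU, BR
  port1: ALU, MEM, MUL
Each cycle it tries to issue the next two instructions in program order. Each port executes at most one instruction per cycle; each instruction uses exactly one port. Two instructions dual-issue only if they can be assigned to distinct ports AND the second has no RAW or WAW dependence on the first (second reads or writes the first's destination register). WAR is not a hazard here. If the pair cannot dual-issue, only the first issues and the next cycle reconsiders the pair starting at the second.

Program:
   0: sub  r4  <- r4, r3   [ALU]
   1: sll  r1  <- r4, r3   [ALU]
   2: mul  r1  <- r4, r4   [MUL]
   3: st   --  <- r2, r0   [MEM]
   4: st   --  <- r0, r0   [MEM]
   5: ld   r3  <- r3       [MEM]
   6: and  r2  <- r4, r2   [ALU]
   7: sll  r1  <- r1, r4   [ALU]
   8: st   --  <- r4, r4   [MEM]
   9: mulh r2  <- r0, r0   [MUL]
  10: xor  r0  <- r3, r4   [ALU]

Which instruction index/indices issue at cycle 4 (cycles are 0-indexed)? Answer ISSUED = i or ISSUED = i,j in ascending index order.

ISSUED = 4

0. sub @i0  | RAW r4
1. sll @i1  | WAW r1
2. mul @i2  | no-port MUL/MEM
3. st @i3  | no-port MEM/MEM
4. st @i4  | no-port MEM/MEM
5. ld and @i5+i6  | pair
6. sll st @i7+i8  | pair
7. mulh xor @i9+i10  | pair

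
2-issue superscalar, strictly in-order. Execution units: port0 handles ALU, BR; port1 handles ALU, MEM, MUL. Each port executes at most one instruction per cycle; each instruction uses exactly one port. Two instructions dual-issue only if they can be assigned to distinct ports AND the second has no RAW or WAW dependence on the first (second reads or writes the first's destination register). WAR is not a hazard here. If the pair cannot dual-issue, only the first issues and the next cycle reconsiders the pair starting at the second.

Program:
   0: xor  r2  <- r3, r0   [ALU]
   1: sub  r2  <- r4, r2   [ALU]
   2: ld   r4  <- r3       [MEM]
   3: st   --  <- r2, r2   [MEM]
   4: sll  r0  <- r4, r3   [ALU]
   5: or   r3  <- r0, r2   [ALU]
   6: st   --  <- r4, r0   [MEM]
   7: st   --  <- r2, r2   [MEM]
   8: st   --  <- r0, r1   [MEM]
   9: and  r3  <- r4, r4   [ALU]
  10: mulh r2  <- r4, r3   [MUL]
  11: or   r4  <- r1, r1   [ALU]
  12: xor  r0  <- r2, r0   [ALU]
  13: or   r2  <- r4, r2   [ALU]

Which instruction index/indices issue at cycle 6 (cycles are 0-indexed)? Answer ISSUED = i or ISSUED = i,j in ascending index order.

#0 head=0: xor i0 RAW+WAW r2
#1 head=1: sub;ld i1+i2 2-wide
#2 head=3: st;sll i3+i4 2-wide
#3 head=5: or;st i5+i6 2-wide
#4 head=7: st i7 no-port MEM/MEM
#5 head=8: st;and i8+i9 2-wide
#6 head=10: mulh;or i10+i11 2-wide
#7 head=12: xor;or i12+i13 2-wide

ISSUED = 10,11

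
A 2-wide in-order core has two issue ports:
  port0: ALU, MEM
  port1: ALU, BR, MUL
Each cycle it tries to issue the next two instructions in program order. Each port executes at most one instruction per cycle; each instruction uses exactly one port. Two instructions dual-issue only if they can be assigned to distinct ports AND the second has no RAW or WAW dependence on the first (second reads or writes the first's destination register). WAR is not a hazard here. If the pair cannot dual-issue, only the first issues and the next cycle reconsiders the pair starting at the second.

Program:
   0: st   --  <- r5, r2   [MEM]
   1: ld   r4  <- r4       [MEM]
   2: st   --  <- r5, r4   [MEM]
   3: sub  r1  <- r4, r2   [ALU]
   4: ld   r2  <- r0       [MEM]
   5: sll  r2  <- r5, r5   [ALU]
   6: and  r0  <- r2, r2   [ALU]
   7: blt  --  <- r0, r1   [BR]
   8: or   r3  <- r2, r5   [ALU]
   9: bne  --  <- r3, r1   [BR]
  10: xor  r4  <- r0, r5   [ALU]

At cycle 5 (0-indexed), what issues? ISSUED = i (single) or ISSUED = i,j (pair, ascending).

c0: i0 st  no-port MEM/MEM
c1: i1 ld  no-port MEM/MEM
c2: i2/i3 st/sub  2-wide
c3: i4 ld  WAW r2
c4: i5 sll  RAW r2
c5: i6 and  RAW r0
c6: i7/i8 blt/or  2-wide
c7: i9/i10 bne/xor  2-wide

ISSUED = 6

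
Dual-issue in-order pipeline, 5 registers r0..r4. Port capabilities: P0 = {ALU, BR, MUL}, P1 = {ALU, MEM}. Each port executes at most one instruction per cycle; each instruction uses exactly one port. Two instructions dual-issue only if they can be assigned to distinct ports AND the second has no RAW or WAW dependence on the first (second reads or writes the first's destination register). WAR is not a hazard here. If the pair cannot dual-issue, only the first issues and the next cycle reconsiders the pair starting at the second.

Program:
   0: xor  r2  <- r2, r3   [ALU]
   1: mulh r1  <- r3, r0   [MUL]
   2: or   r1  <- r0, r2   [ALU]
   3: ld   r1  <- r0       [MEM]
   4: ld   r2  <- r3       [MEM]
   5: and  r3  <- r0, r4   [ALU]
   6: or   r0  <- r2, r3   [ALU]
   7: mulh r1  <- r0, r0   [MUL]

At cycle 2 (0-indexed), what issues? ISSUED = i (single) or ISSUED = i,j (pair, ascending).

ISSUED = 3

c0: i0&i1 xor mulh  dual
c1: i2 or  WAW r1
c2: i3 ld  no-port MEM/MEM
c3: i4&i5 ld and  dual
c4: i6 or  RAW r0
c5: i7 mulh  tail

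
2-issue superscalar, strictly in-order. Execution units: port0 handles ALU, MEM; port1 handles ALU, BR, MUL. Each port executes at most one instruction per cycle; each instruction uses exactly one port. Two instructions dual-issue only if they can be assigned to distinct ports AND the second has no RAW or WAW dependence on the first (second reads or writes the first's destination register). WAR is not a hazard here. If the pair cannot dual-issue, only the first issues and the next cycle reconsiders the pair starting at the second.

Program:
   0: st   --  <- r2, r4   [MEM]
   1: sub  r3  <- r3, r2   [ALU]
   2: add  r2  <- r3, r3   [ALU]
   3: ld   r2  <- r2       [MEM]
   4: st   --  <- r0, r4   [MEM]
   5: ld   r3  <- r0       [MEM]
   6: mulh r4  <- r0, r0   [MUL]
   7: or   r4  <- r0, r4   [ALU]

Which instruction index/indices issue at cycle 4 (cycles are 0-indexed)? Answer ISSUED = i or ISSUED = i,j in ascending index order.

  cy0 -> i0&i1 (st.MEM sub.ALU) 2-wide
  cy1 -> i2 (add.ALU) RAW+WAW r2
  cy2 -> i3 (ld.MEM) no-port MEM/MEM
  cy3 -> i4 (st.MEM) no-port MEM/MEM
  cy4 -> i5&i6 (ld.MEM mulh.MUL) 2-wide
  cy5 -> i7 (or.ALU) tail

ISSUED = 5,6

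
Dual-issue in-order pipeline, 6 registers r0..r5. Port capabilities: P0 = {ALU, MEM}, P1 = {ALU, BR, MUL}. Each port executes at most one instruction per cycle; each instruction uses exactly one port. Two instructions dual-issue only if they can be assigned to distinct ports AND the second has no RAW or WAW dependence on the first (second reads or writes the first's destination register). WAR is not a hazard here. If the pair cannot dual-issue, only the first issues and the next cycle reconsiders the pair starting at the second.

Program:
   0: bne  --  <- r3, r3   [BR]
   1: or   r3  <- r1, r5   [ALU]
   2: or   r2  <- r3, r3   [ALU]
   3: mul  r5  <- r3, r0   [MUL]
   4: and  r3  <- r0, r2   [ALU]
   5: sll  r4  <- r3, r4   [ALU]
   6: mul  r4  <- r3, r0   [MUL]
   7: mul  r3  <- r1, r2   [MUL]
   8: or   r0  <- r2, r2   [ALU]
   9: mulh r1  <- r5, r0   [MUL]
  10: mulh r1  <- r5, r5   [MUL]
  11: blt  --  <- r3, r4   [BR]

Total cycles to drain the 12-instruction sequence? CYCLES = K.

c0: i0&i1 bne+or  dual
c1: i2&i3 or+mul  dual
c2: i4 and  RAW r3
c3: i5 sll  WAW r4
c4: i6 mul  no-port MUL/MUL
c5: i7&i8 mul+or  dual
c6: i9 mulh  no-port MUL/MUL
c7: i10 mulh  no-port MUL/BR
c8: i11 blt  tail

CYCLES = 9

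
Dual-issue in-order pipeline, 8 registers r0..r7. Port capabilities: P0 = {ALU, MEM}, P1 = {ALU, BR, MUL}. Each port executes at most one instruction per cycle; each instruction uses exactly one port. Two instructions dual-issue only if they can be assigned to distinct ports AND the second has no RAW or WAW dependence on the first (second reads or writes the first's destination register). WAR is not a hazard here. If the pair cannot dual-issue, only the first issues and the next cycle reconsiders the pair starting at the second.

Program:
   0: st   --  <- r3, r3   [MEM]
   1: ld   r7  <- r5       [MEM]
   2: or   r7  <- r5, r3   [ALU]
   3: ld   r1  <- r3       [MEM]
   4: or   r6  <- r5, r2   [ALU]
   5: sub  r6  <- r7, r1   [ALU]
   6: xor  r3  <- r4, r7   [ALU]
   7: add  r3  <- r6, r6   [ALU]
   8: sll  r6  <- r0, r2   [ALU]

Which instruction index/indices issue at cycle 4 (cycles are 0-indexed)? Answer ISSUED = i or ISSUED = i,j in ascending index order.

[0] i0  st.MEM  -- no-port MEM/MEM
[1] i1  ld.MEM  -- WAW r7
[2] i2+i3  or.ALU+ld.MEM  -- dual
[3] i4  or.ALU  -- WAW r6
[4] i5+i6  sub.ALU+xor.ALU  -- dual
[5] i7+i8  add.ALU+sll.ALU  -- dual

ISSUED = 5,6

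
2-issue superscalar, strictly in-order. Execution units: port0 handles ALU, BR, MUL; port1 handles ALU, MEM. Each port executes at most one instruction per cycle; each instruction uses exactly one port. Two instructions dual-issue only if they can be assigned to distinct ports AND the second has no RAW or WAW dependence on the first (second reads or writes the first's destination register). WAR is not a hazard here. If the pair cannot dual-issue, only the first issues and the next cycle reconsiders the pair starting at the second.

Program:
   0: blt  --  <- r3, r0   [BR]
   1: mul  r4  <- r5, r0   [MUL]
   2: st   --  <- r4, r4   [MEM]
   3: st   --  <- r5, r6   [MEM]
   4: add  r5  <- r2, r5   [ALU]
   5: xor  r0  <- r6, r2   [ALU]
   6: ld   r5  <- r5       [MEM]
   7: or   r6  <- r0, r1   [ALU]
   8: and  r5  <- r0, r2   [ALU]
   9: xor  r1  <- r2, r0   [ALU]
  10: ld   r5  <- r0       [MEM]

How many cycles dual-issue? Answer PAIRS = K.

PAIRS = 4

#0 head=0: blt i0 no-port BR/MUL
#1 head=1: mul i1 RAW r4
#2 head=2: st i2 no-port MEM/MEM
#3 head=3: st add i3&i4 pair
#4 head=5: xor ld i5&i6 pair
#5 head=7: or and i7&i8 pair
#6 head=9: xor ld i9&i10 pair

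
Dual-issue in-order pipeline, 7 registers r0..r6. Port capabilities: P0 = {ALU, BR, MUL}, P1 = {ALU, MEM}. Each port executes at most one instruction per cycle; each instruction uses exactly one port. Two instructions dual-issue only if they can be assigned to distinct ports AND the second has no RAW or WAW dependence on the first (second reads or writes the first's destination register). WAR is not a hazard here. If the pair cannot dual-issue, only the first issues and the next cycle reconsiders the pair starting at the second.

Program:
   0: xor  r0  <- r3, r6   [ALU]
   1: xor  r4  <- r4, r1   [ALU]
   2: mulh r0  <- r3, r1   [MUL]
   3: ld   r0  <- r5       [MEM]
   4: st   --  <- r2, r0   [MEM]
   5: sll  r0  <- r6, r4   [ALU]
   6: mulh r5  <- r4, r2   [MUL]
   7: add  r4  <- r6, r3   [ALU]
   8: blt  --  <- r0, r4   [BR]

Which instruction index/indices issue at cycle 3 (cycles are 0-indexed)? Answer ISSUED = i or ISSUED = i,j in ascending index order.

ISSUED = 4,5

#0 head=0: xor+xor i0+i1 pair
#1 head=2: mulh i2 WAW r0
#2 head=3: ld i3 no-port MEM/MEM
#3 head=4: st+sll i4+i5 pair
#4 head=6: mulh+add i6+i7 pair
#5 head=8: blt i8 tail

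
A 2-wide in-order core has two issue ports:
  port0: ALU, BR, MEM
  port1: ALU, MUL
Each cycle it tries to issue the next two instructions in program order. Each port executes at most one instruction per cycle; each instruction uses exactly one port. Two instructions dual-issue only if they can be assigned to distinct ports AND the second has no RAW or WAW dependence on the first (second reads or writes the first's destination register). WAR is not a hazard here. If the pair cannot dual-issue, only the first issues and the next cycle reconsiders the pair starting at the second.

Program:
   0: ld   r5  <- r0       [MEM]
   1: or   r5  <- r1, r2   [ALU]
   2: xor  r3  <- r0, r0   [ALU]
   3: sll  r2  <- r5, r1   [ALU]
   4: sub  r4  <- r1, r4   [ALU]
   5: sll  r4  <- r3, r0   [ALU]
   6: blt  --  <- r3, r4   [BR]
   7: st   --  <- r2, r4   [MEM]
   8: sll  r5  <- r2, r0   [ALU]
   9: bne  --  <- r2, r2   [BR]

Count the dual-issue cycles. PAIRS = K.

t=0 i0:ld.MEM ; WAW r5
t=1 i1/i2:or.ALU xor.ALU ; pair
t=2 i3/i4:sll.ALU sub.ALU ; pair
t=3 i5:sll.ALU ; RAW r4
t=4 i6:blt.BR ; no-port BR/MEM
t=5 i7/i8:st.MEM sll.ALU ; pair
t=6 i9:bne.BR ; tail

PAIRS = 3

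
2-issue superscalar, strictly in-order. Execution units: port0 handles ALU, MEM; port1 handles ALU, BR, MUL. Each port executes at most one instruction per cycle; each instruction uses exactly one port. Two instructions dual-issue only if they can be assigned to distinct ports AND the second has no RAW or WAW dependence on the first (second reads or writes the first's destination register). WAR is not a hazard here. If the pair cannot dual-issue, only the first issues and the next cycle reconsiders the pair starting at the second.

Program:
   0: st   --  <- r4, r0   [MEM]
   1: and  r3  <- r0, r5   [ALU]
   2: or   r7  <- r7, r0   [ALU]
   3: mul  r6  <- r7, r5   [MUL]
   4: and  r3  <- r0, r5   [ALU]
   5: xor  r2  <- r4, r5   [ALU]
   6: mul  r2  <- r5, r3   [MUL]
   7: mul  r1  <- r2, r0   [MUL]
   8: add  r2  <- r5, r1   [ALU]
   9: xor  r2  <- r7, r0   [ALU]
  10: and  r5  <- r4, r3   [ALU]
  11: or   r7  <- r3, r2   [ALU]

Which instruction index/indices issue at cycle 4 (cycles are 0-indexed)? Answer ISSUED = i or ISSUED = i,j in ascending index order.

#0 head=0: st.MEM+and.ALU i0/i1 pair
#1 head=2: or.ALU i2 RAW r7
#2 head=3: mul.MUL+and.ALU i3/i4 pair
#3 head=5: xor.ALU i5 WAW r2
#4 head=6: mul.MUL i6 no-port MUL/MUL
#5 head=7: mul.MUL i7 RAW r1
#6 head=8: add.ALU i8 WAW r2
#7 head=9: xor.ALU+and.ALU i9/i10 pair
#8 head=11: or.ALU i11 tail

ISSUED = 6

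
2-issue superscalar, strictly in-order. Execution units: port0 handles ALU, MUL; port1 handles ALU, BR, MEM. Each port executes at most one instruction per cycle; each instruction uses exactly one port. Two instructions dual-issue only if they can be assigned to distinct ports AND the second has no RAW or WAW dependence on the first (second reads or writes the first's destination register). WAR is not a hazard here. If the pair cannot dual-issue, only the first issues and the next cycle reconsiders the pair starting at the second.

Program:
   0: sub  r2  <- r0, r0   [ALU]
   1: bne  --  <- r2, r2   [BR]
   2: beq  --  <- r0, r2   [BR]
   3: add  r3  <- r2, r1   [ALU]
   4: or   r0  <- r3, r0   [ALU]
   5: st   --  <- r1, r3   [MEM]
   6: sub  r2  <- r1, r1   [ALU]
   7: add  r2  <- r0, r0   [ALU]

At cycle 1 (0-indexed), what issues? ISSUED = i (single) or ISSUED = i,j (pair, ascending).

  cy0 -> i0 (sub) RAW r2
  cy1 -> i1 (bne) no-port BR/BR
  cy2 -> i2/i3 (beq+add) pair
  cy3 -> i4/i5 (or+st) pair
  cy4 -> i6 (sub) WAW r2
  cy5 -> i7 (add) tail

ISSUED = 1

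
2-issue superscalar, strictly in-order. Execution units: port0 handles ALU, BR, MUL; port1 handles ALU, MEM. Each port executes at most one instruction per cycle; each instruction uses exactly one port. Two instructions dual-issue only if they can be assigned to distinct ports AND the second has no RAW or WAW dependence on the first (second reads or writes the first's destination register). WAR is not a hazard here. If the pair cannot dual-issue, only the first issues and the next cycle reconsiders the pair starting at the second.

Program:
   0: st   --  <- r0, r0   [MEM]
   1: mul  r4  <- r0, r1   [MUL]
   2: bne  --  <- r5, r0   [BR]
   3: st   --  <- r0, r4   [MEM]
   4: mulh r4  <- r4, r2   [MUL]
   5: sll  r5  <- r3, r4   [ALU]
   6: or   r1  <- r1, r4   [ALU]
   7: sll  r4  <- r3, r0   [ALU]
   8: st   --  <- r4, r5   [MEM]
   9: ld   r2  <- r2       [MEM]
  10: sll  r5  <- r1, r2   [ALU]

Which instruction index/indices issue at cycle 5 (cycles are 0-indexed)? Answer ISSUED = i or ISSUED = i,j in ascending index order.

  cy0 -> i0&i1 (st+mul) 2-wide
  cy1 -> i2&i3 (bne+st) 2-wide
  cy2 -> i4 (mulh) RAW r4
  cy3 -> i5&i6 (sll+or) 2-wide
  cy4 -> i7 (sll) RAW r4
  cy5 -> i8 (st) no-port MEM/MEM
  cy6 -> i9 (ld) RAW r2
  cy7 -> i10 (sll) tail

ISSUED = 8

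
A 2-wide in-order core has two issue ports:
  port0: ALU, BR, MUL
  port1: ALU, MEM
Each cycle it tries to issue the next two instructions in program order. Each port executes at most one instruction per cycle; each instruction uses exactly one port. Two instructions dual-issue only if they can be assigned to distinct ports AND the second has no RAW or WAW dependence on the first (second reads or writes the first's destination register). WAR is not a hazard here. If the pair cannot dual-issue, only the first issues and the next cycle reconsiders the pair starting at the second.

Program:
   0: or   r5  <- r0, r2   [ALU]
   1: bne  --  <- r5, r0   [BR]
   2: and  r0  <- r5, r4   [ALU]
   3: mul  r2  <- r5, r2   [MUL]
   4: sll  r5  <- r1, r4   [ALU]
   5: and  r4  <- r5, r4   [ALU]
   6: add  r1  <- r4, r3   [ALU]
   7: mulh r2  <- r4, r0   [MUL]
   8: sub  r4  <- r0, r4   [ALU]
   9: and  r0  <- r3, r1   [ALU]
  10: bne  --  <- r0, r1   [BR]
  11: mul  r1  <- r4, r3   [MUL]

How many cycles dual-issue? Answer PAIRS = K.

PAIRS = 4

c0: i0 or.ALU  RAW r5
c1: i1+i2 bne.BR/and.ALU  2-wide
c2: i3+i4 mul.MUL/sll.ALU  2-wide
c3: i5 and.ALU  RAW r4
c4: i6+i7 add.ALU/mulh.MUL  2-wide
c5: i8+i9 sub.ALU/and.ALU  2-wide
c6: i10 bne.BR  no-port BR/MUL
c7: i11 mul.MUL  tail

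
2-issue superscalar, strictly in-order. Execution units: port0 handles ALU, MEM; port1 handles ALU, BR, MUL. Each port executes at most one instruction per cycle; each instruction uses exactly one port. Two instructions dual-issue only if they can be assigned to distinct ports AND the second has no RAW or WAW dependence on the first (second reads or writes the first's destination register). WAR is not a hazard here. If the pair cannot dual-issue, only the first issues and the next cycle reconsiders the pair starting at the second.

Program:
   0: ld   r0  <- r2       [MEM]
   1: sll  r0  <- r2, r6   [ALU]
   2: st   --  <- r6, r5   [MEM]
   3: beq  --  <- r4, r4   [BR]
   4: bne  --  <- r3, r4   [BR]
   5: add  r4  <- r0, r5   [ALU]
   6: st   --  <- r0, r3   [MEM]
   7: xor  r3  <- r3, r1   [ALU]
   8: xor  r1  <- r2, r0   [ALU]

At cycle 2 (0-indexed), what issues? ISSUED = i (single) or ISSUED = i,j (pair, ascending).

ISSUED = 3

c0: i0 ld  WAW r0
c1: i1+i2 sll+st  pair
c2: i3 beq  no-port BR/BR
c3: i4+i5 bne+add  pair
c4: i6+i7 st+xor  pair
c5: i8 xor  tail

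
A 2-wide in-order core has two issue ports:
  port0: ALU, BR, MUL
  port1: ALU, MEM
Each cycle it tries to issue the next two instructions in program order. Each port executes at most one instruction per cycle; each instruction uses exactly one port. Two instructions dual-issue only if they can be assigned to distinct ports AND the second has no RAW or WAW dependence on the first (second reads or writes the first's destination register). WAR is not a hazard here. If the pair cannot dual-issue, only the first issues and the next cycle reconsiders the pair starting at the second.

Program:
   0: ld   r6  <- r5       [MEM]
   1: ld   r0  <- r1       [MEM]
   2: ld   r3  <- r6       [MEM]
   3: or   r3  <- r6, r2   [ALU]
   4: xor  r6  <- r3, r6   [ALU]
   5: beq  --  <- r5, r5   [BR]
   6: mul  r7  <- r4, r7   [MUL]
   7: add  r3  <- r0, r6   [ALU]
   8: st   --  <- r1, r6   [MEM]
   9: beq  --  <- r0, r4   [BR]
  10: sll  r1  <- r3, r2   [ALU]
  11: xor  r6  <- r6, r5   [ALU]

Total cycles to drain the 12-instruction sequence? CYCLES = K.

CYCLES = 8

[0] i0  ld  -- no-port MEM/MEM
[1] i1  ld  -- no-port MEM/MEM
[2] i2  ld  -- WAW r3
[3] i3  or  -- RAW r3
[4] i4/i5  xor+beq  -- 2-wide
[5] i6/i7  mul+add  -- 2-wide
[6] i8/i9  st+beq  -- 2-wide
[7] i10/i11  sll+xor  -- 2-wide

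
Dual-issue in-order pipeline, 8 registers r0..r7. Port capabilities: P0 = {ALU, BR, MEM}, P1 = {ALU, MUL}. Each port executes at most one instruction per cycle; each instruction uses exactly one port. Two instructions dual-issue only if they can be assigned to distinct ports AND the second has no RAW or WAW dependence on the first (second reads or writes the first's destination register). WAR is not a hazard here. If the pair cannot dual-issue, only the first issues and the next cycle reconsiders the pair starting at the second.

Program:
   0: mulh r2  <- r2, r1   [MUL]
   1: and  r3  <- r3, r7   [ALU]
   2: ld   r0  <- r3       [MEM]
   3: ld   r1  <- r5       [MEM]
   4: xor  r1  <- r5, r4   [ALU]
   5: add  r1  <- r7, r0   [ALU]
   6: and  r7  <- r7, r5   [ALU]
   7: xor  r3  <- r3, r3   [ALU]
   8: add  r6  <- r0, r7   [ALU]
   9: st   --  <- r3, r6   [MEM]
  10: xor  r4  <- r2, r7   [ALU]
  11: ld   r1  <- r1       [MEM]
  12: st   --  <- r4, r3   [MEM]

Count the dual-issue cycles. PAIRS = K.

  cy0 -> i0/i1 (mulh+and) dual
  cy1 -> i2 (ld) no-port MEM/MEM
  cy2 -> i3 (ld) WAW r1
  cy3 -> i4 (xor) WAW r1
  cy4 -> i5/i6 (add+and) dual
  cy5 -> i7/i8 (xor+add) dual
  cy6 -> i9/i10 (st+xor) dual
  cy7 -> i11 (ld) no-port MEM/MEM
  cy8 -> i12 (st) tail

PAIRS = 4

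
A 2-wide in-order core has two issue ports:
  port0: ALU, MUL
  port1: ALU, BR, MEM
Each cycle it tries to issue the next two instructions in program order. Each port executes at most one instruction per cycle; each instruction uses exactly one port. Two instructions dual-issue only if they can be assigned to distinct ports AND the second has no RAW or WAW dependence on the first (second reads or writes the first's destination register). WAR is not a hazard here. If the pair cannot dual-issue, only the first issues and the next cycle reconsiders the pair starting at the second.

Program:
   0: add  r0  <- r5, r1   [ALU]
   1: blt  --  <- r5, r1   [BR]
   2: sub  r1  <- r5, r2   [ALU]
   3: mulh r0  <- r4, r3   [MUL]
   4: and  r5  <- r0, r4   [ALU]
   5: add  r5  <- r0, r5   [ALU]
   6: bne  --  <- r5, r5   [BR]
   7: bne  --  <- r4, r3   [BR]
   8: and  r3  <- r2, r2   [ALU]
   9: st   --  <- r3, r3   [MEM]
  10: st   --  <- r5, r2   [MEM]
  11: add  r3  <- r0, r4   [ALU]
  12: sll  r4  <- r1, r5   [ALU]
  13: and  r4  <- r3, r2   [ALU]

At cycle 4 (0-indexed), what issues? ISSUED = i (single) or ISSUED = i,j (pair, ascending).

ISSUED = 6

c0: i0+i1 add.ALU+blt.BR  dual
c1: i2+i3 sub.ALU+mulh.MUL  dual
c2: i4 and.ALU  RAW+WAW r5
c3: i5 add.ALU  RAW r5
c4: i6 bne.BR  no-port BR/BR
c5: i7+i8 bne.BR+and.ALU  dual
c6: i9 st.MEM  no-port MEM/MEM
c7: i10+i11 st.MEM+add.ALU  dual
c8: i12 sll.ALU  WAW r4
c9: i13 and.ALU  tail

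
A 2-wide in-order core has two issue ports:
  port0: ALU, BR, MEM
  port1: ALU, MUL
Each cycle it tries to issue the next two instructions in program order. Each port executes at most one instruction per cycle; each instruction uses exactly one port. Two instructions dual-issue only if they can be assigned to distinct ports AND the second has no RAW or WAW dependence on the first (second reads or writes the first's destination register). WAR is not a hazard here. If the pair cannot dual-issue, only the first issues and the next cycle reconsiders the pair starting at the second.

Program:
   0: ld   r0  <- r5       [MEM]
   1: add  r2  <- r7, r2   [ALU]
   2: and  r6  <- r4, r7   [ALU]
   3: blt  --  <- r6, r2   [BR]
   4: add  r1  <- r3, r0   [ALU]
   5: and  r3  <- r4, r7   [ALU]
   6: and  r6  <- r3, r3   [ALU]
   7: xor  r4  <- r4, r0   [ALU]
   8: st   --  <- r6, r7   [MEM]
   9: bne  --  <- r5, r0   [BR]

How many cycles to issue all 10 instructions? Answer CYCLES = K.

t=0 i0+i1:ld.MEM+add.ALU ; dual
t=1 i2:and.ALU ; RAW r6
t=2 i3+i4:blt.BR+add.ALU ; dual
t=3 i5:and.ALU ; RAW r3
t=4 i6+i7:and.ALU+xor.ALU ; dual
t=5 i8:st.MEM ; no-port MEM/BR
t=6 i9:bne.BR ; tail

CYCLES = 7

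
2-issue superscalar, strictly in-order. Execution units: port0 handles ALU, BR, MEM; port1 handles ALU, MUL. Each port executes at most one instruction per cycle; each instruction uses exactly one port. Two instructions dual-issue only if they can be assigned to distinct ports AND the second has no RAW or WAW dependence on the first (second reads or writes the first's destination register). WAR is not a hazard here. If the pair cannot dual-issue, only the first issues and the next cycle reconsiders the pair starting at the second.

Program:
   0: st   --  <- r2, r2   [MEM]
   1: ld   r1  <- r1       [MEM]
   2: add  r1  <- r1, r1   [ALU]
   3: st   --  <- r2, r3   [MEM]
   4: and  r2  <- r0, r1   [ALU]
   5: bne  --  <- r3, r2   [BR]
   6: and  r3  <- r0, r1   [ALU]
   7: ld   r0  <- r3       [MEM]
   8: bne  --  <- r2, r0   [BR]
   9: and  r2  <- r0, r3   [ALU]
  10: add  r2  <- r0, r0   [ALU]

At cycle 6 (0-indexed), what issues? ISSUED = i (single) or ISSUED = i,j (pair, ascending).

ISSUED = 8,9

0. st @i0  | no-port MEM/MEM
1. ld @i1  | RAW+WAW r1
2. add st @i2/i3  | pair
3. and @i4  | RAW r2
4. bne and @i5/i6  | pair
5. ld @i7  | no-port MEM/BR
6. bne and @i8/i9  | pair
7. add @i10  | tail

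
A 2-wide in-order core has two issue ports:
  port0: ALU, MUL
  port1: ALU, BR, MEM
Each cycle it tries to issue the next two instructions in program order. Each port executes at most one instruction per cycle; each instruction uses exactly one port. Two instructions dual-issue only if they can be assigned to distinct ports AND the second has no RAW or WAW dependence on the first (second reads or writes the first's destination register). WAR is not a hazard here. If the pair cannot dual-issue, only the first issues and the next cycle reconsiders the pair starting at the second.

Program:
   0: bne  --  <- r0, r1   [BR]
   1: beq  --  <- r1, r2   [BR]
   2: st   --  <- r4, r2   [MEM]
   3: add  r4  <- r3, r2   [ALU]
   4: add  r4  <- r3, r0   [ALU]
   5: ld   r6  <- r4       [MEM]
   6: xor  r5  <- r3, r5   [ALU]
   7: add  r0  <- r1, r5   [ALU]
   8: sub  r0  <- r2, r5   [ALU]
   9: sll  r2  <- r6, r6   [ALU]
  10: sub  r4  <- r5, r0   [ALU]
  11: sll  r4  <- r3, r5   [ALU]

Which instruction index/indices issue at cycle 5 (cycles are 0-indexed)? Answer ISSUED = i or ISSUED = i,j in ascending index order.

  cy0 -> i0 (bne.BR) no-port BR/BR
  cy1 -> i1 (beq.BR) no-port BR/MEM
  cy2 -> i2,i3 (st.MEM/add.ALU) 2-wide
  cy3 -> i4 (add.ALU) RAW r4
  cy4 -> i5,i6 (ld.MEM/xor.ALU) 2-wide
  cy5 -> i7 (add.ALU) WAW r0
  cy6 -> i8,i9 (sub.ALU/sll.ALU) 2-wide
  cy7 -> i10 (sub.ALU) WAW r4
  cy8 -> i11 (sll.ALU) tail

ISSUED = 7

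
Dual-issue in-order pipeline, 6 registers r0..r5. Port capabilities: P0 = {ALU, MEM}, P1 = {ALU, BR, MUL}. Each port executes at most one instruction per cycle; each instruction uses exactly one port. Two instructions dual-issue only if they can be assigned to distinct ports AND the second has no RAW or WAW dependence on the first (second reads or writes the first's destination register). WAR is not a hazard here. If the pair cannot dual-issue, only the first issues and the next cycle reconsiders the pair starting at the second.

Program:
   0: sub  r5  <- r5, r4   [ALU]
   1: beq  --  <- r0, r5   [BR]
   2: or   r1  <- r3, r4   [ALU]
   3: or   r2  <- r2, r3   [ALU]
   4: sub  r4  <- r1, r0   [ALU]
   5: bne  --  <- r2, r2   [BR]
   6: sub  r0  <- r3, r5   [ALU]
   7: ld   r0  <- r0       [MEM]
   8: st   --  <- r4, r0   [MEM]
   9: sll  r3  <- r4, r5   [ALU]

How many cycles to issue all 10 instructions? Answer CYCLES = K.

  cy0 -> i0 (sub.ALU) RAW r5
  cy1 -> i1&i2 (beq.BR or.ALU) dual
  cy2 -> i3&i4 (or.ALU sub.ALU) dual
  cy3 -> i5&i6 (bne.BR sub.ALU) dual
  cy4 -> i7 (ld.MEM) no-port MEM/MEM
  cy5 -> i8&i9 (st.MEM sll.ALU) dual

CYCLES = 6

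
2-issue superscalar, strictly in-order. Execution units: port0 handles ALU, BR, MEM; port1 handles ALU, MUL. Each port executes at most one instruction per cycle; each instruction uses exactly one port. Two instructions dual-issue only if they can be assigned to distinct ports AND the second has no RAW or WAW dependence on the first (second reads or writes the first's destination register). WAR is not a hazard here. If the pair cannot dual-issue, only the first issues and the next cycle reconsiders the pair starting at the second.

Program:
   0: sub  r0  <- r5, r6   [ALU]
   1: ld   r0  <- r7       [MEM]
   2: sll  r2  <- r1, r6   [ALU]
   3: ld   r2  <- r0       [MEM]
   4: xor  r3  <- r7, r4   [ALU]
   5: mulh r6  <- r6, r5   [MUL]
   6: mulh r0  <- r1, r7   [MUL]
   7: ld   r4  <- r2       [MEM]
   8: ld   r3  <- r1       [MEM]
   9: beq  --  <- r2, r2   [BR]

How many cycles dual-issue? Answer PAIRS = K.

0. sub.ALU @i0  | WAW r0
1. ld.MEM/sll.ALU @i1,i2  | 2-wide
2. ld.MEM/xor.ALU @i3,i4  | 2-wide
3. mulh.MUL @i5  | no-port MUL/MUL
4. mulh.MUL/ld.MEM @i6,i7  | 2-wide
5. ld.MEM @i8  | no-port MEM/BR
6. beq.BR @i9  | tail

PAIRS = 3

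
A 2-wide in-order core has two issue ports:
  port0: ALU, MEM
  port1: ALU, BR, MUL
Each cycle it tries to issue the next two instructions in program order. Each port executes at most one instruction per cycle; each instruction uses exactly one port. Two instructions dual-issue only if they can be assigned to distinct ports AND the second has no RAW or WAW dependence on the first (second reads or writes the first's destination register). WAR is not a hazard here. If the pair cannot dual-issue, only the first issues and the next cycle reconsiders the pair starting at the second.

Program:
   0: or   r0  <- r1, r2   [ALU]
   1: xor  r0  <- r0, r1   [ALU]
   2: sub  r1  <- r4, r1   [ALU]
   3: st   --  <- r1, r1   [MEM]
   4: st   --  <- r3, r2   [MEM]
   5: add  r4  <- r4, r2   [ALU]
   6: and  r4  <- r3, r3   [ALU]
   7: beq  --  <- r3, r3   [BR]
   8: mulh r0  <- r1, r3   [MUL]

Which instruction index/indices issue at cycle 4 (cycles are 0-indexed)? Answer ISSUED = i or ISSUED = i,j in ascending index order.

ISSUED = 6,7

0. or @i0  | RAW+WAW r0
1. xor+sub @i1&i2  | 2-wide
2. st @i3  | no-port MEM/MEM
3. st+add @i4&i5  | 2-wide
4. and+beq @i6&i7  | 2-wide
5. mulh @i8  | tail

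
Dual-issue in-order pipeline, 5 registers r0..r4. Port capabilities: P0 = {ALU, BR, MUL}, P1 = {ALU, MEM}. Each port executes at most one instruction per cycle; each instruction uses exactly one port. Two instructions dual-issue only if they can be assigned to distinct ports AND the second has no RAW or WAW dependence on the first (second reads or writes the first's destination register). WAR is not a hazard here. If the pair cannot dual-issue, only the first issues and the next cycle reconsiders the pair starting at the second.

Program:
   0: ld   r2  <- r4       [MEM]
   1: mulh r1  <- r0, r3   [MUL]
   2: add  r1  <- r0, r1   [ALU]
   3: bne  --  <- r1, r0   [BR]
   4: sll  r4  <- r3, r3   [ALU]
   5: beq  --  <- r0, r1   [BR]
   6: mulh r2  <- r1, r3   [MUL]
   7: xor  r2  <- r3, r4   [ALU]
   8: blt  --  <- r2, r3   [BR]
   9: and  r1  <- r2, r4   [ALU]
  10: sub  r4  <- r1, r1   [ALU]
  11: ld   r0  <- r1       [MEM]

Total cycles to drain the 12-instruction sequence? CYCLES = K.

0. ld mulh @i0,i1  | 2-wide
1. add @i2  | RAW r1
2. bne sll @i3,i4  | 2-wide
3. beq @i5  | no-port BR/MUL
4. mulh @i6  | WAW r2
5. xor @i7  | RAW r2
6. blt and @i8,i9  | 2-wide
7. sub ld @i10,i11  | 2-wide

CYCLES = 8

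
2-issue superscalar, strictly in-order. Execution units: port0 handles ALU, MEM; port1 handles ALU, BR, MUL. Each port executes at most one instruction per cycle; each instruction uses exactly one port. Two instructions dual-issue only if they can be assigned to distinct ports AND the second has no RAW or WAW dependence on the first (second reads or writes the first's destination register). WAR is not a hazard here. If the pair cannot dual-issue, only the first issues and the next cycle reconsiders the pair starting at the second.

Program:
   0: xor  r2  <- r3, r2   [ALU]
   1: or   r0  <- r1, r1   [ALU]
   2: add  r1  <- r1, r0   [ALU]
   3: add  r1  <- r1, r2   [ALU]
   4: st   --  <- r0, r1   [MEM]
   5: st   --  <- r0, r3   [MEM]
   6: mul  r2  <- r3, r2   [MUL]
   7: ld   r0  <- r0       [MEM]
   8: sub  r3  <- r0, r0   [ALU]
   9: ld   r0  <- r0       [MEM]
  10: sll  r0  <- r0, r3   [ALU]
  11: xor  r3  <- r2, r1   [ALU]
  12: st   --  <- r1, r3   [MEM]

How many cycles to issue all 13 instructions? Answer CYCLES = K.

[0] i0+i1  xor/or  -- pair
[1] i2  add  -- RAW+WAW r1
[2] i3  add  -- RAW r1
[3] i4  st  -- no-port MEM/MEM
[4] i5+i6  st/mul  -- pair
[5] i7  ld  -- RAW r0
[6] i8+i9  sub/ld  -- pair
[7] i10+i11  sll/xor  -- pair
[8] i12  st  -- tail

CYCLES = 9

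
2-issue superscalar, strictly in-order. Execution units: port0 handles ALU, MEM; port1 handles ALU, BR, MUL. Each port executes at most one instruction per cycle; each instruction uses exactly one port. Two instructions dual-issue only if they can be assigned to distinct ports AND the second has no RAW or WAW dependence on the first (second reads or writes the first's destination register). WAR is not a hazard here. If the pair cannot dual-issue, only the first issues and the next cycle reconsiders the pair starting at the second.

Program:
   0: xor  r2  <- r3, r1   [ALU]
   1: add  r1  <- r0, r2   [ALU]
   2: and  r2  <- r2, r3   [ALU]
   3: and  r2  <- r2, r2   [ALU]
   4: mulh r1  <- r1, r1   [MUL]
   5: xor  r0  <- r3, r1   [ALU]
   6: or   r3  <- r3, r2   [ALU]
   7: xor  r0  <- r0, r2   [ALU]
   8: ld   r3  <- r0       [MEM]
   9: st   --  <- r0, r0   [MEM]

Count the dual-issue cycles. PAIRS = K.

PAIRS = 3

#0 head=0: xor.ALU i0 RAW r2
#1 head=1: add.ALU/and.ALU i1,i2 dual
#2 head=3: and.ALU/mulh.MUL i3,i4 dual
#3 head=5: xor.ALU/or.ALU i5,i6 dual
#4 head=7: xor.ALU i7 RAW r0
#5 head=8: ld.MEM i8 no-port MEM/MEM
#6 head=9: st.MEM i9 tail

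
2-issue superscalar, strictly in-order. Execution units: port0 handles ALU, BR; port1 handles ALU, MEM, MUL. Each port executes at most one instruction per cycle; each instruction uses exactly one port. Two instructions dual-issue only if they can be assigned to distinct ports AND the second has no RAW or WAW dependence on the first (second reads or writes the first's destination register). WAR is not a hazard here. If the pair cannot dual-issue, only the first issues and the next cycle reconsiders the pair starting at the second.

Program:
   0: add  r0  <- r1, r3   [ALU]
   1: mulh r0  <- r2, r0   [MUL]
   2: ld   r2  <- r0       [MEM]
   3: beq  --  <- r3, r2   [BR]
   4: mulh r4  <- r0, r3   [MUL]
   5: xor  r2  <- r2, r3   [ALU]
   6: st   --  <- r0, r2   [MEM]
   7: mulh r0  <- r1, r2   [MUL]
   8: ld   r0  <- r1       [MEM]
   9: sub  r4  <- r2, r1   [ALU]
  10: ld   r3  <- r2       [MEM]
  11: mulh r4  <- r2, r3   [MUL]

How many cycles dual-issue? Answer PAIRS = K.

PAIRS = 2

  cy0 -> i0 (add.ALU) RAW+WAW r0
  cy1 -> i1 (mulh.MUL) no-port MUL/MEM
  cy2 -> i2 (ld.MEM) RAW r2
  cy3 -> i3+i4 (beq.BR;mulh.MUL) pair
  cy4 -> i5 (xor.ALU) RAW r2
  cy5 -> i6 (st.MEM) no-port MEM/MUL
  cy6 -> i7 (mulh.MUL) no-port MUL/MEM
  cy7 -> i8+i9 (ld.MEM;sub.ALU) pair
  cy8 -> i10 (ld.MEM) no-port MEM/MUL
  cy9 -> i11 (mulh.MUL) tail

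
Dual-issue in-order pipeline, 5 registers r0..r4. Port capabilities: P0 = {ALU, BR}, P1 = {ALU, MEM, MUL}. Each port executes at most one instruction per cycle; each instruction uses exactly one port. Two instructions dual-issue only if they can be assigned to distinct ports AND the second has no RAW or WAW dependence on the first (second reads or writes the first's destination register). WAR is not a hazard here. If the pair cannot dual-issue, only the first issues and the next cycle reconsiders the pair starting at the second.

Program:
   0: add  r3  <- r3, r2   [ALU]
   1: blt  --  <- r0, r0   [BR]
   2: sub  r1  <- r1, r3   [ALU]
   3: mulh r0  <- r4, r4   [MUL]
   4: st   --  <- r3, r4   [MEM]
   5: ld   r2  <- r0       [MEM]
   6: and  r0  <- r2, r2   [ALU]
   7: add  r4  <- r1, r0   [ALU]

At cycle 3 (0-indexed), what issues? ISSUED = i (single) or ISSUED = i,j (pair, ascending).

c0: i0,i1 add.ALU/blt.BR  dual
c1: i2,i3 sub.ALU/mulh.MUL  dual
c2: i4 st.MEM  no-port MEM/MEM
c3: i5 ld.MEM  RAW r2
c4: i6 and.ALU  RAW r0
c5: i7 add.ALU  tail

ISSUED = 5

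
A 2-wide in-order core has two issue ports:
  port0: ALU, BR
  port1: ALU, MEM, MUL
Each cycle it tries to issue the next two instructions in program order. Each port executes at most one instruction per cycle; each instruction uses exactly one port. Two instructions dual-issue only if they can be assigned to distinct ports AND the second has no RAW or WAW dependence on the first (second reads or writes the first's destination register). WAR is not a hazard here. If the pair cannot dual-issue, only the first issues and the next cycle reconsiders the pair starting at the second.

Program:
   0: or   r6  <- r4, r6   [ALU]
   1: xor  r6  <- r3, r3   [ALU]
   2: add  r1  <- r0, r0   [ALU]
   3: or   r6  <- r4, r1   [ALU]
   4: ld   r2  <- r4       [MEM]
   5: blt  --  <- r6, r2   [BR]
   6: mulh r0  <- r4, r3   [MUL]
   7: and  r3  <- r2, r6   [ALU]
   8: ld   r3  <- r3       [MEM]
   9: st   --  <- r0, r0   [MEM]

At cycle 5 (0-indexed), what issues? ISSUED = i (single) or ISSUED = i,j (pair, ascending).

c0: i0 or  WAW r6
c1: i1,i2 xor/add  pair
c2: i3,i4 or/ld  pair
c3: i5,i6 blt/mulh  pair
c4: i7 and  RAW+WAW r3
c5: i8 ld  no-port MEM/MEM
c6: i9 st  tail

ISSUED = 8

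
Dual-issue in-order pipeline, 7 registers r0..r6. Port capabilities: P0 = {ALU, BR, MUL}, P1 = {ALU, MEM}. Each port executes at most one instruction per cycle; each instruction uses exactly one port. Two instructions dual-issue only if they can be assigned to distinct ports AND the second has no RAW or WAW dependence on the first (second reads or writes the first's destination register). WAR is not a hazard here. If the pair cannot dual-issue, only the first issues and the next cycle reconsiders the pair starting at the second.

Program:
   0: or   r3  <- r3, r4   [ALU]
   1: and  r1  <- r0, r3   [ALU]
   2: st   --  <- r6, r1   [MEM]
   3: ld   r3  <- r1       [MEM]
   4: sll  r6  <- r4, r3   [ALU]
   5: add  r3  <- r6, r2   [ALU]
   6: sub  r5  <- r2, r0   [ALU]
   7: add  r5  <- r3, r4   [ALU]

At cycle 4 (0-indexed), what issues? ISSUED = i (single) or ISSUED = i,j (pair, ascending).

[0] i0  or  -- RAW r3
[1] i1  and  -- RAW r1
[2] i2  st  -- no-port MEM/MEM
[3] i3  ld  -- RAW r3
[4] i4  sll  -- RAW r6
[5] i5&i6  add/sub  -- dual
[6] i7  add  -- tail

ISSUED = 4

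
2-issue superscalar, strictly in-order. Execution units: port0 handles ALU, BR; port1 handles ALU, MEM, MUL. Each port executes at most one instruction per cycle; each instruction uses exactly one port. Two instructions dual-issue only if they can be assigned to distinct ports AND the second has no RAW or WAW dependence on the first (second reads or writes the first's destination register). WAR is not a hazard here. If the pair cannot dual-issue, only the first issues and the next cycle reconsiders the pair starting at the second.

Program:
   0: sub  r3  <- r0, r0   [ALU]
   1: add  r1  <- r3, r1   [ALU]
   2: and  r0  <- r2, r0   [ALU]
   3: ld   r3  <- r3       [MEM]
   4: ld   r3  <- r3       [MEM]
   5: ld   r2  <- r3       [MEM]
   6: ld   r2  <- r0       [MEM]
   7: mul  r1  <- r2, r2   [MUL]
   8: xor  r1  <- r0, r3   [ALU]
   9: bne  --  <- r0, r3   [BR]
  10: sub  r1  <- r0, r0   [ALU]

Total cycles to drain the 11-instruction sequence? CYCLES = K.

CYCLES = 9

t=0 i0:sub.ALU ; RAW r3
t=1 i1&i2:add.ALU/and.ALU ; dual
t=2 i3:ld.MEM ; no-port MEM/MEM
t=3 i4:ld.MEM ; no-port MEM/MEM
t=4 i5:ld.MEM ; no-port MEM/MEM
t=5 i6:ld.MEM ; no-port MEM/MUL
t=6 i7:mul.MUL ; WAW r1
t=7 i8&i9:xor.ALU/bne.BR ; dual
t=8 i10:sub.ALU ; tail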